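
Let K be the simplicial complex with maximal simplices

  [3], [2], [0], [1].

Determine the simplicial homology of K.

H_0 = Z^4.

K has 4 vertices.
rank ∂_0 = 0, rank ∂_1 = 0 ⇒ b_0 = 4 − 0 − 0 = 4. So H_0 ≅ Z^4.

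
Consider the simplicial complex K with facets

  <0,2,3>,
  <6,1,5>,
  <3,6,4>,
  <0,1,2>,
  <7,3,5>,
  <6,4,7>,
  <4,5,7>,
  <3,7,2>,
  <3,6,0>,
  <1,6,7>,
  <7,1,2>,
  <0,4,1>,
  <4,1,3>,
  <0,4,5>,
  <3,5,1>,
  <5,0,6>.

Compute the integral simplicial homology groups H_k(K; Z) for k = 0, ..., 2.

H_0 = Z,  H_1 = Z^2,  H_2 = Z.

K has 8 vertices, 24 edges, 16 triangles.
rank ∂_0 = 0, rank ∂_1 = 7 ⇒ b_0 = 8 − 0 − 7 = 1; all invariant factors of ∂_1 are 1 so no torsion. So H_0 ≅ Z.
rank ∂_1 = 7, rank ∂_2 = 15 ⇒ b_1 = 24 − 7 − 15 = 2; all invariant factors of ∂_2 are 1 so no torsion. So H_1 ≅ Z^2.
rank ∂_2 = 15, rank ∂_3 = 0 ⇒ b_2 = 16 − 15 − 0 = 1. So H_2 ≅ Z.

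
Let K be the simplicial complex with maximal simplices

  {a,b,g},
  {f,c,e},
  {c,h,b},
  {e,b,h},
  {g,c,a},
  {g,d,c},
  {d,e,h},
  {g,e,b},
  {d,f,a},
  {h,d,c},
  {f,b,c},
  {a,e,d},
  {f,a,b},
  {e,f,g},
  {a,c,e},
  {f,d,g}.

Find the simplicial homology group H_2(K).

H_2 ≅ Z.

Order the vertices as a < b < c < d < e < f < g < h. Listing each simplex with vertices in this order, K has dimension 2 with simplices:

  0-simplices (8): a, b, c, d, e, f, g, h
  1-simplices (24): ab, ac, ad, ae, af, ag, bc, be, bf, bg, bh, cd, ce, cf, cg, ch, de, df, dg, dh, ef, eg, eh, fg
  2-simplices (16): abf, abg, ace, acg, ade, adf, bcf, bch, beg, beh, cdg, cdh, cef, deh, dfg, efg

Hence C_0 ≅ Z^8, C_1 ≅ Z^24, C_2 ≅ Z^16.

The boundary map ∂_1: C_1 → C_0 sends each edge [p,q] (with p < q) to q − p.
The 8×24 boundary matrix has rank 7 and Smith normal form diag(1,1,1,1,1,1,1).

∂_2: C_2 → C_1 maps a triangle to the signed sum of its edges. For instance
  ∂efg = fg − eg + ef,
  ∂dfg = fg − dg + df.
The resulting 24×16 matrix has rank 15, and its Smith normal form has invariant factors (1,1,1,1,1,1,1,1,1,1,1,1,1,1,1).

Reading off H_k = ker ∂_k / im ∂_{k+1}:

  H_2: rank ker ∂_2 − rank ∂_3 = (16 − 15) − 0 = 1, and there is no ∂_3, so H_2 = Z.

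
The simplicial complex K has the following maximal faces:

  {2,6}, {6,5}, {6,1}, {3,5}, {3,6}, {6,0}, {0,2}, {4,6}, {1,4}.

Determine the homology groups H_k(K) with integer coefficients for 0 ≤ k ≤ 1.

H_0 ≅ Z,  H_1 ≅ Z^3.

Order the vertices as 0 < 1 < 2 < 3 < 4 < 5 < 6. Listing each simplex with vertices in this order, K has dimension 1 with simplices:

  0-simplices (7): [0], [1], [2], [3], [4], [5], [6]
  1-simplices (9): [0,2], [0,6], [1,4], [1,6], [2,6], [3,5], [3,6], [4,6], [5,6]

Hence C_0 ≅ Z^7, C_1 ≅ Z^9.

The boundary map ∂_1: C_1 → C_0 maps an edge to its endpoints' difference, ∂[p,q] = q − p. For instance
  ∂[3,5] = [5] − [3].
This gives a 7×9 integer matrix of rank 6; reducing to Smith normal form yields diagonal entries (1,1,1,1,1,1).

Reading off H_k = ker ∂_k / im ∂_{k+1}:

  H_0: rank C_0 − rank ∂_1 = 7 − 6 = 1, and the invariant factors of ∂_1 are all 1, so H_0 ≅ Z.
  H_1: rank ker ∂_1 − rank ∂_2 = (9 − 6) − 0 = 3, and there is no ∂_2, so H_1 ≅ Z^3.

As a check, the Euler characteristic is 7 − 9 = -2, which agrees with 1 − 3 = -2.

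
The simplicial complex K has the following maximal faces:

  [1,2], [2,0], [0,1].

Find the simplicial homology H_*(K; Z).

Order the vertices as 0 < 1 < 2. Listing each simplex with vertices in this order, K has dimension 1 with simplices:

  0-simplices (3): [0], [1], [2]
  1-simplices (3): [0,1], [0,2], [1,2]

Hence C_0 ≅ Z^3, C_1 ≅ Z^3.

Boundary ∂_1: C_1 → C_0 is given by ∂[p,q] = [q] − [p]. For instance
  ∂[0,2] = [2] − [0].
This gives a 3×3 integer matrix of rank 2; reducing to Smith normal form yields diagonal entries (1,1).

Now H_k = ker ∂_k / im ∂_{k+1}, so:

  H_0: rank C_0 − rank ∂_1 = 3 − 2 = 1, and the invariant factors of ∂_1 are all 1, so H_0 = Z.
  H_1: rank ker ∂_1 − rank ∂_2 = (3 − 2) − 0 = 1, and there is no ∂_2, so H_1 = Z.

H_0 = Z,  H_1 = Z.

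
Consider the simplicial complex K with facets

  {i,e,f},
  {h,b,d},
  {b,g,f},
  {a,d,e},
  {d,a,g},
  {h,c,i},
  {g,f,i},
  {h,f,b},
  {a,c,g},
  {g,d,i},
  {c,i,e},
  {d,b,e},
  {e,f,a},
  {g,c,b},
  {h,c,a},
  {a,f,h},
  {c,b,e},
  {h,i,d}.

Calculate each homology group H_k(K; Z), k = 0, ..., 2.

Order the vertices as a < b < c < d < e < f < g < h < i. Listing each simplex with vertices in this order, K has dimension 2 with simplices:

  0-simplices (9): a, b, c, d, e, f, g, h, i
  1-simplices (27): ac, ad, ae, af, ag, ah, bc, bd, be, bf, bg, bh, ce, cg, ch, ci, de, dg, dh, di, ef, ei, fg, fh, fi, gi, hi
  2-simplices (18): acg, ach, ade, adg, aef, afh, bce, bcg, bde, bdh, bfg, bfh, cei, chi, dgi, dhi, efi, fgi

so the chain groups are C_0 ≅ Z^9, C_1 ≅ Z^27, C_2 ≅ Z^18.

The boundary map ∂_1: C_1 → C_0 is given by ∂[p,q] = [q] − [p]. For instance
  ∂dg = g − d.
As a 9×27 matrix over Z this has rank 8, with invariant factors (1,1,1,1,1,1,1,1).

∂_2: C_2 → C_1 maps a triangle to the signed sum of its edges. For instance
  ∂cei = ei − ci + ce,
  ∂fgi = gi − fi + fg.
As a 27×18 matrix over Z this has rank 17, with invariant factors (1,1,1,1,1,1,1,1,1,1,1,1,1,1,1,1,1).

From H_k ≅ ker(∂_k) / im(∂_{k+1}) we obtain:

  H_0: rank C_0 − rank ∂_1 = 9 − 8 = 1, and the invariant factors of ∂_1 are all 1, so H_0 ≅ Z.
  H_1: rank ker ∂_1 − rank ∂_2 = (27 − 8) − 17 = 2, and the invariant factors of ∂_2 are all 1, so H_1 ≅ Z^2.
  H_2: rank ker ∂_2 − rank ∂_3 = (18 − 17) − 0 = 1, and there is no ∂_3, so H_2 ≅ Z.

(K is a triangulation of the torus T^2.)

H_0 ≅ Z,  H_1 ≅ Z^2,  H_2 ≅ Z.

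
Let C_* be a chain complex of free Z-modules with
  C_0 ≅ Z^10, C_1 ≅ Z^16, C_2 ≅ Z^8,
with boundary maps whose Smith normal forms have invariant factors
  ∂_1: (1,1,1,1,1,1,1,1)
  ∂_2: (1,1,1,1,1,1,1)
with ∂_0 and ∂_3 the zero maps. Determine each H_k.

H_0 = Z^2,  H_1 = Z,  H_2 = Z.

H_0: b_0 = 10 − 0 − 8 = 2; torsion from ∂_1 factors > 1: none. So H_0 = Z^2.
H_1: b_1 = 16 − 8 − 7 = 1; torsion from ∂_2 factors > 1: none. So H_1 = Z.
H_2: b_2 = 8 − 7 − 0 = 1; torsion from ∂_3 factors > 1: none. So H_2 = Z.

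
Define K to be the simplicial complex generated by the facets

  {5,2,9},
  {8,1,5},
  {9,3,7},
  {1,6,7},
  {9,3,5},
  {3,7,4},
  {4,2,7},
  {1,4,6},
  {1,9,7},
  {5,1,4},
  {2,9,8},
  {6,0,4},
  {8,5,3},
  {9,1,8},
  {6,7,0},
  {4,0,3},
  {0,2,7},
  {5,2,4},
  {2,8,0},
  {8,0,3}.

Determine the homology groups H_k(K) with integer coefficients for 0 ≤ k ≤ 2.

Fix the vertex order 0 < 1 < 2 < 3 < 4 < 5 < 6 < 7 < 8 < 9 and write every simplex with vertices in increasing order. Then dim K = 2 and the simplices of K are:

  0-simplices (10): [0], [1], [2], [3], [4], [5], [6], [7], [8], [9]
  1-simplices (30): (30 of them)
  2-simplices (20): (20 of them)

so the chain groups are C_0 ≅ Z^10, C_1 ≅ Z^30, C_2 ≅ Z^20.

∂_1: C_1 → C_0 is given by ∂[p,q] = [q] − [p]. For instance
  ∂[2,4] = [4] − [2].
The resulting 10×30 matrix has rank 9, and its Smith normal form has invariant factors (1,1,1,1,1,1,1,1,1).

∂_2: C_2 → C_1 maps a triangle to the signed sum of its edges. For instance
  ∂[0,2,8] = [2,8] − [0,8] + [0,2],
  ∂[2,8,9] = [8,9] − [2,9] + [2,8].
The resulting 30×20 matrix has rank 20, and its Smith normal form has invariant factors (1,1,1,1,1,1,1,1,1,1,1,1,1,1,1,1,1,1,1,2).

From H_k ≅ ker(∂_k) / im(∂_{k+1}) we obtain:

  H_0: rank C_0 − rank ∂_1 = 10 − 9 = 1, and the invariant factors of ∂_1 are all 1, so H_0 ≅ Z.
  H_1: rank ker ∂_1 − rank ∂_2 = (30 − 9) − 20 = 1, and ∂_2 has invariant factor 2 > 1, so H_1 ≅ Z × Z/2.
  H_2: rank ker ∂_2 − rank ∂_3 = (20 − 20) − 0 = 0, and there is no ∂_3, so H_2 ≅ 0.

As a check, the Euler characteristic is 10 − 30 + 20 = 0, which agrees with 1 − 1 + 0 = 0.
(K is a triangulation of the Klein bottle.)

H_0 ≅ Z,  H_1 ≅ Z × Z/2,  H_2 = 0.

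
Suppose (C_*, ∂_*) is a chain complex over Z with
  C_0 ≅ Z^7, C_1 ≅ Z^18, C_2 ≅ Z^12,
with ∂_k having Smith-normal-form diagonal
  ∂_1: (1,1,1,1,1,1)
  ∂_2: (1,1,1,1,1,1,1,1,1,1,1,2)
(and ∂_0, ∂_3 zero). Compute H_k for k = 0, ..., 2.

H_0 = Z,  H_1 = Z/2Z,  H_2 = 0.

H_0: b_0 = 7 − 0 − 6 = 1; torsion from ∂_1 factors > 1: none. So H_0 = Z.
H_1: b_1 = 18 − 6 − 12 = 0; torsion from ∂_2 factors > 1: [2]. So H_1 = Z/2Z.
H_2: b_2 = 12 − 12 − 0 = 0; torsion from ∂_3 factors > 1: none. So H_2 = 0.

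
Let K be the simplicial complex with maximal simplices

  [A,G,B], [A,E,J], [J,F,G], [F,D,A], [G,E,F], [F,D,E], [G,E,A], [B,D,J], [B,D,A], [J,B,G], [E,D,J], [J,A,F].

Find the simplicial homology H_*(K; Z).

K has 7 vertices, 18 edges, 12 triangles.
rank ∂_0 = 0, rank ∂_1 = 6 ⇒ b_0 = 7 − 0 − 6 = 1; all invariant factors of ∂_1 are 1 so no torsion. So H_0 ≅ Z.
rank ∂_1 = 6, rank ∂_2 = 12 ⇒ b_1 = 18 − 6 − 12 = 0; ∂_2 has invariant factor(s) [2] giving torsion. So H_1 ≅ Z/2Z.
rank ∂_2 = 12, rank ∂_3 = 0 ⇒ b_2 = 12 − 12 − 0 = 0. So H_2 ≅ 0.

H_0 ≅ Z,  H_1 ≅ Z/2Z,  H_2 = 0.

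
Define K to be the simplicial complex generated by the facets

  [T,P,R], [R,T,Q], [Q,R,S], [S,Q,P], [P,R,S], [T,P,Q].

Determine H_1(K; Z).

Order the vertices as P < Q < R < S < T. Listing each simplex with vertices in this order, K has dimension 2 with simplices:

  0-simplices (5): P, Q, R, S, T
  1-simplices (9): PQ, PR, PS, PT, QR, QS, QT, RS, RT
  2-simplices (6): PQS, PQT, PRS, PRT, QRS, QRT

so the chain groups are C_0 ≅ Z^5, C_1 ≅ Z^9, C_2 ≅ Z^6.

Boundary ∂_1: C_1 → C_0 is given by ∂[p,q] = [q] − [p]. For instance
  ∂RT = T − R.
As a 5×9 matrix over Z this has rank 4, with invariant factors (1,1,1,1).

∂_2: C_2 → C_1 sends each 2-simplex [p,q,r] to [q,r] − [p,r] + [p,q]. For instance
  ∂PRT = RT − PT + PR,
  ∂PRS = RS − PS + PR.
The 9×6 boundary matrix has rank 5 and Smith normal form diag(1,1,1,1,1).

From H_k ≅ ker(∂_k) / im(∂_{k+1}) we obtain:

  H_1: rank ker ∂_1 − rank ∂_2 = (9 − 4) − 5 = 0, and the invariant factors of ∂_2 are all 1, so H_1 ≅ 0.

H_1 ≅ 0.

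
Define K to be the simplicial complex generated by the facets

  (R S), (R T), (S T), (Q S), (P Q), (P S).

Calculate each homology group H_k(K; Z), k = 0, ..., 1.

Fix the vertex order P < Q < R < S < T and write every simplex with vertices in increasing order. Then dim K = 1 and the simplices of K are:

  0-simplices (5): P, Q, R, S, T
  1-simplices (6): PQ, PS, QS, RS, RT, ST

so the chain groups are C_0 ≅ Z^5, C_1 ≅ Z^6.

Boundary ∂_1: C_1 → C_0 is given by ∂[p,q] = [q] − [p].
The resulting 5×6 matrix has rank 4, and its Smith normal form has invariant factors (1,1,1,1).

Now H_k = ker ∂_k / im ∂_{k+1}, so:

  H_0: rank C_0 − rank ∂_1 = 5 − 4 = 1, and the invariant factors of ∂_1 are all 1, so H_0 = Z.
  H_1: rank ker ∂_1 − rank ∂_2 = (6 − 4) − 0 = 2, and there is no ∂_2, so H_1 = Z^2.

As a check, the Euler characteristic is 5 − 6 = -1, which agrees with 1 − 2 = -1.

H_0 = Z,  H_1 = Z^2.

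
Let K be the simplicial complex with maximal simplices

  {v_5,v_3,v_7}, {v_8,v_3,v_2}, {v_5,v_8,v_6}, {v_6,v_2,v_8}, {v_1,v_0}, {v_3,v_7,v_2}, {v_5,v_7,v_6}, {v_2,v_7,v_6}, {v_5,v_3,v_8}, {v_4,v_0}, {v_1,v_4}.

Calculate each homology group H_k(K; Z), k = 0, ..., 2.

K has 9 vertices, 15 edges, 8 triangles.
rank ∂_0 = 0, rank ∂_1 = 7 ⇒ b_0 = 9 − 0 − 7 = 2; all invariant factors of ∂_1 are 1 so no torsion. So H_0 = Z^2.
rank ∂_1 = 7, rank ∂_2 = 7 ⇒ b_1 = 15 − 7 − 7 = 1; all invariant factors of ∂_2 are 1 so no torsion. So H_1 = Z.
rank ∂_2 = 7, rank ∂_3 = 0 ⇒ b_2 = 8 − 7 − 0 = 1. So H_2 = Z.

H_0 = Z^2,  H_1 = Z,  H_2 = Z.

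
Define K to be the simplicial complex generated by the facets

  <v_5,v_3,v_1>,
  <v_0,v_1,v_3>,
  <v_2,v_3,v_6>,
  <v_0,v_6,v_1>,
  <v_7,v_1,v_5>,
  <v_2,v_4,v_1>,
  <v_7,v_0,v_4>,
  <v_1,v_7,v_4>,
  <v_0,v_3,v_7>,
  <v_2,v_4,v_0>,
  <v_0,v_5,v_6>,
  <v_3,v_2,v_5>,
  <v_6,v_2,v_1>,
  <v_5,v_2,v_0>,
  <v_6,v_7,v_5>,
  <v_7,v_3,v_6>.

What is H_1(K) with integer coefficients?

Take the total order v_0 < v_1 < v_2 < v_3 < v_4 < v_5 < v_6 < v_7 on the vertex set. Then K (dimension 2) consists of the simplices:

  0-simplices (8): [v_0], [v_1], [v_2], [v_3], [v_4], [v_5], [v_6], [v_7]
  1-simplices (24): (24 of them)
  2-simplices (16): (16 of them)

giving chain groups C_0 ≅ Z^8, C_1 ≅ Z^24, C_2 ≅ Z^16.

Boundary ∂_1: C_1 → C_0 is given by ∂[p,q] = [q] − [p].
As a 8×24 matrix over Z this has rank 7, with invariant factors (1,1,1,1,1,1,1).

Boundary ∂_2: C_2 → C_1 maps a triangle to the signed sum of its edges. For instance
  ∂[v_3,v_6,v_7] = [v_6,v_7] − [v_3,v_7] + [v_3,v_6],
  ∂[v_1,v_2,v_4] = [v_2,v_4] − [v_1,v_4] + [v_1,v_2].
The resulting 24×16 matrix has rank 15, and its Smith normal form has invariant factors (1,1,1,1,1,1,1,1,1,1,1,1,1,1,1).

Reading off H_k = ker ∂_k / im ∂_{k+1}:

  H_1: rank ker ∂_1 − rank ∂_2 = (24 − 7) − 15 = 2, and the invariant factors of ∂_2 are all 1, so H_1 ≅ Z^2.

(K is a triangulation of the torus T^2.)

H_1 ≅ Z^2.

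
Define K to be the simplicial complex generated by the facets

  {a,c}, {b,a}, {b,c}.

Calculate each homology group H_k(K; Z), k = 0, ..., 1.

H_0 = Z,  H_1 = Z.

Fix the vertex order a < b < c and write every simplex with vertices in increasing order. Then dim K = 1 and the simplices of K are:

  0-simplices (3): a, b, c
  1-simplices (3): ab, ac, bc

Hence C_0 ≅ Z^3, C_1 ≅ Z^3.

∂_1: C_1 → C_0 sends each edge [p,q] (with p < q) to q − p. For instance
  ∂ac = c − a.
The 3×3 boundary matrix has rank 2 and Smith normal form diag(1,1).

Reading off H_k = ker ∂_k / im ∂_{k+1}:

  H_0: rank C_0 − rank ∂_1 = 3 − 2 = 1, and the invariant factors of ∂_1 are all 1, so H_0 = Z.
  H_1: rank ker ∂_1 − rank ∂_2 = (3 − 2) − 0 = 1, and there is no ∂_2, so H_1 = Z.

As a check, the Euler characteristic is 3 − 3 = 0, which agrees with 1 − 1 = 0.
(K is a triangulation of the circle S^1.)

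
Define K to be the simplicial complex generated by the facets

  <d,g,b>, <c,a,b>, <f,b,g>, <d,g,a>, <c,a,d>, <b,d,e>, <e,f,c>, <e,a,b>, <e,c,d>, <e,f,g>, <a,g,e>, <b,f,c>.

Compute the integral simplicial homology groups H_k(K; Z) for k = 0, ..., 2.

We work with the vertex ordering a < b < c < d < e < f < g. The simplices of K, each written with vertices in increasing order, are:

  0-simplices (7): a, b, c, d, e, f, g
  1-simplices (18): ab, ac, ad, ae, ag, bc, bd, be, bf, bg, cd, ce, cf, de, dg, ef, eg, fg
  2-simplices (12): abc, abe, acd, adg, aeg, bcf, bde, bdg, bfg, cde, cef, efg

so the chain groups are C_0 ≅ Z^7, C_1 ≅ Z^18, C_2 ≅ Z^12.

∂_1: C_1 → C_0 is given by ∂[p,q] = [q] − [p].
The 7×18 boundary matrix has rank 6 and Smith normal form diag(1,1,1,1,1,1).

∂_2: C_2 → C_1 acts by ∂[p,q,r] = [q,r] − [p,r] + [p,q]. For instance
  ∂bcf = cf − bf + bc,
  ∂bde = de − be + bd.
The 18×12 boundary matrix has rank 12 and Smith normal form diag(1,1,1,1,1,1,1,1,1,1,1,2).

Now H_k = ker ∂_k / im ∂_{k+1}, so:

  H_0: rank C_0 − rank ∂_1 = 7 − 6 = 1, and the invariant factors of ∂_1 are all 1, so H_0 = Z.
  H_1: rank ker ∂_1 − rank ∂_2 = (18 − 6) − 12 = 0, and ∂_2 has invariant factor 2 > 1, so H_1 = Z_2.
  H_2: rank ker ∂_2 − rank ∂_3 = (12 − 12) − 0 = 0, and there is no ∂_3, so H_2 = 0.

H_0 = Z,  H_1 = Z_2,  H_2 = 0.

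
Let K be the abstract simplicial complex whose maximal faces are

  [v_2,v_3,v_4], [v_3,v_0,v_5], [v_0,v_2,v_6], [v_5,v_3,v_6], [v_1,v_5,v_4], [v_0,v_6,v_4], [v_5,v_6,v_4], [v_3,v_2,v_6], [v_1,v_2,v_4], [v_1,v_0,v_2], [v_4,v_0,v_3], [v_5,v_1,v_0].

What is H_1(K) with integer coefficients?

Fix the vertex order v_0 < v_1 < v_2 < v_3 < v_4 < v_5 < v_6 and write every simplex with vertices in increasing order. Then dim K = 2 and the simplices of K are:

  0-simplices (7): [v_0], [v_1], [v_2], [v_3], [v_4], [v_5], [v_6]
  1-simplices (18): (18 of them)
  2-simplices (12): (12 of them)

so the chain groups are C_0 ≅ Z^7, C_1 ≅ Z^18, C_2 ≅ Z^12.

∂_1: C_1 → C_0 sends each edge [p,q] (with p < q) to q − p. For instance
  ∂[v_0,v_5] = [v_5] − [v_0].
The resulting 7×18 matrix has rank 6, and its Smith normal form has invariant factors (1,1,1,1,1,1).

The boundary map ∂_2: C_2 → C_1 sends each 2-simplex [p,q,r] to [q,r] − [p,r] + [p,q]. For instance
  ∂[v_4,v_5,v_6] = [v_5,v_6] − [v_4,v_6] + [v_4,v_5],
  ∂[v_0,v_3,v_5] = [v_3,v_5] − [v_0,v_5] + [v_0,v_3].
The 18×12 boundary matrix has rank 12 and Smith normal form diag(1,1,1,1,1,1,1,1,1,1,1,2).

Now H_k = ker ∂_k / im ∂_{k+1}, so:

  H_1: rank ker ∂_1 − rank ∂_2 = (18 − 6) − 12 = 0, and ∂_2 has invariant factor 2 > 1, so H_1 ≅ Z_2.

H_1 ≅ Z_2.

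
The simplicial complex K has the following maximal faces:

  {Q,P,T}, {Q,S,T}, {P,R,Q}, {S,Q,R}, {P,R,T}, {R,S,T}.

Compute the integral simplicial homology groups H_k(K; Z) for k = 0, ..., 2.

Take the total order P < Q < R < S < T on the vertex set. Then K (dimension 2) consists of the simplices:

  0-simplices (5): P, Q, R, S, T
  1-simplices (9): PQ, PR, PT, QR, QS, QT, RS, RT, ST
  2-simplices (6): PQR, PQT, PRT, QRS, QST, RST

so the chain groups are C_0 ≅ Z^5, C_1 ≅ Z^9, C_2 ≅ Z^6.

Boundary ∂_1: C_1 → C_0 is given by ∂[p,q] = [q] − [p]. For instance
  ∂ST = T − S.
The resulting 5×9 matrix has rank 4, and its Smith normal form has invariant factors (1,1,1,1).

Boundary ∂_2: C_2 → C_1 maps a triangle to the signed sum of its edges. For instance
  ∂PQR = QR − PR + PQ,
  ∂RST = ST − RT + RS.
The resulting 9×6 matrix has rank 5, and its Smith normal form has invariant factors (1,1,1,1,1).

From H_k ≅ ker(∂_k) / im(∂_{k+1}) we obtain:

  H_0: rank C_0 − rank ∂_1 = 5 − 4 = 1, and the invariant factors of ∂_1 are all 1, so H_0 ≅ Z.
  H_1: rank ker ∂_1 − rank ∂_2 = (9 − 4) − 5 = 0, and the invariant factors of ∂_2 are all 1, so H_1 ≅ 0.
  H_2: rank ker ∂_2 − rank ∂_3 = (6 − 5) − 0 = 1, and there is no ∂_3, so H_2 ≅ Z.

As a check, the Euler characteristic is 5 − 9 + 6 = 2, which agrees with 1 − 0 + 1 = 2.
(K is a triangulation of the 2-sphere S^2.)

H_0 ≅ Z,  H_1 = 0,  H_2 ≅ Z.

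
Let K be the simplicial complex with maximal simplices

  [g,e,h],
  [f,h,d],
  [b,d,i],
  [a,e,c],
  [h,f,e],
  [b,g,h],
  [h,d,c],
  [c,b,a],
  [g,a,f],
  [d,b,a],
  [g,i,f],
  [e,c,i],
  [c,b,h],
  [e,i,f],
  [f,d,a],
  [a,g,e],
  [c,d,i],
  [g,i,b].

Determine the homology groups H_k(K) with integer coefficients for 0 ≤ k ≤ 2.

H_0 ≅ Z,  H_1 ≅ Z ⊕ Z/2Z,  H_2 = 0.

Fix the vertex order a < b < c < d < e < f < g < h < i and write every simplex with vertices in increasing order. Then dim K = 2 and the simplices of K are:

  0-simplices (9): a, b, c, d, e, f, g, h, i
  1-simplices (27): ab, ac, ad, ae, af, ag, bc, bd, bg, bh, bi, cd, ce, ch, ci, df, dh, di, ef, eg, eh, ei, fg, fh, fi, gh, gi
  2-simplices (18): abc, abd, ace, adf, aeg, afg, bch, bdi, bgh, bgi, cdh, cdi, cei, dfh, efh, efi, egh, fgi

so the chain groups are C_0 ≅ Z^9, C_1 ≅ Z^27, C_2 ≅ Z^18.

The boundary map ∂_1: C_1 → C_0 is given by ∂[p,q] = [q] − [p]. For instance
  ∂bc = c − b.
The resulting 9×27 matrix has rank 8, and its Smith normal form has invariant factors (1,1,1,1,1,1,1,1).

∂_2: C_2 → C_1 sends each 2-simplex [p,q,r] to [q,r] − [p,r] + [p,q]. For instance
  ∂cei = ei − ci + ce,
  ∂efh = fh − eh + ef.
The 27×18 boundary matrix has rank 18 and Smith normal form diag(1,1,1,1,1,1,1,1,1,1,1,1,1,1,1,1,1,2).

Now H_k = ker ∂_k / im ∂_{k+1}, so:

  H_0: rank C_0 − rank ∂_1 = 9 − 8 = 1, and the invariant factors of ∂_1 are all 1, so H_0 = Z.
  H_1: rank ker ∂_1 − rank ∂_2 = (27 − 8) − 18 = 1, and ∂_2 has invariant factor 2 > 1, so H_1 = Z ⊕ Z/2Z.
  H_2: rank ker ∂_2 − rank ∂_3 = (18 − 18) − 0 = 0, and there is no ∂_3, so H_2 = 0.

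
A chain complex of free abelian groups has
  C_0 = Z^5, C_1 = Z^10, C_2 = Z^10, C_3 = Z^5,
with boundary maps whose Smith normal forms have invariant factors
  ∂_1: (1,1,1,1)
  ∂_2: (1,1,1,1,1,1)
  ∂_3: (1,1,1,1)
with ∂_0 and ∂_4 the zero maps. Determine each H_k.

H_0 ≅ Z,  H_1 = 0,  H_2 = 0,  H_3 ≅ Z.

H_0: b_0 = 5 − 0 − 4 = 1; torsion from ∂_1 factors > 1: none. So H_0 ≅ Z.
H_1: b_1 = 10 − 4 − 6 = 0; torsion from ∂_2 factors > 1: none. So H_1 ≅ 0.
H_2: b_2 = 10 − 6 − 4 = 0; torsion from ∂_3 factors > 1: none. So H_2 ≅ 0.
H_3: b_3 = 5 − 4 − 0 = 1; torsion from ∂_4 factors > 1: none. So H_3 ≅ Z.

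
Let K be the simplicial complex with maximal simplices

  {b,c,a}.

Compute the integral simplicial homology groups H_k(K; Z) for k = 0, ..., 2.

H_0 ≅ Z,  H_1 = 0,  H_2 = 0.

Take the total order a < b < c on the vertex set. Then K (dimension 2) consists of the simplices:

  0-simplices (3): a, b, c
  1-simplices (3): ab, ac, bc
  2-simplices (1): abc

giving chain groups C_0 ≅ Z^3, C_1 ≅ Z^3, C_2 ≅ Z^1.

Boundary ∂_1: C_1 → C_0 maps an edge to its endpoints' difference, ∂[p,q] = q − p. For instance
  ∂bc = c − b.
The resulting 3×3 matrix has rank 2, and its Smith normal form has invariant factors (1,1).

∂_2: C_2 → C_1 maps a triangle to the signed sum of its edges. For instance
  ∂abc = bc − ac + ab.
The resulting 3×1 matrix has rank 1, and its Smith normal form has invariant factors (1).

Computing H_k = (kernel of ∂_k) / (image of ∂_{k+1}):

  H_0: rank C_0 − rank ∂_1 = 3 − 2 = 1, and the invariant factors of ∂_1 are all 1, so H_0 = Z.
  H_1: rank ker ∂_1 − rank ∂_2 = (3 − 2) − 1 = 0, and the invariant factors of ∂_2 are all 1, so H_1 = 0.
  H_2: rank ker ∂_2 − rank ∂_3 = (1 − 1) − 0 = 0, and there is no ∂_3, so H_2 = 0.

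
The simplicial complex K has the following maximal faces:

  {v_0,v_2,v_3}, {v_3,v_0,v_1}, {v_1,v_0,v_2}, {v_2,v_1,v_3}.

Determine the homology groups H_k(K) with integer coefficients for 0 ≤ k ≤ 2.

Fix the vertex order v_0 < v_1 < v_2 < v_3 and write every simplex with vertices in increasing order. Then dim K = 2 and the simplices of K are:

  0-simplices (4): [v_0], [v_1], [v_2], [v_3]
  1-simplices (6): [v_0,v_1], [v_0,v_2], [v_0,v_3], [v_1,v_2], [v_1,v_3], [v_2,v_3]
  2-simplices (4): [v_0,v_1,v_2], [v_0,v_1,v_3], [v_0,v_2,v_3], [v_1,v_2,v_3]

so the chain groups are C_0 ≅ Z^4, C_1 ≅ Z^6, C_2 ≅ Z^4.

Boundary ∂_1: C_1 → C_0 is given by ∂[p,q] = [q] − [p]. For instance
  ∂[v_1,v_3] = [v_3] − [v_1].
The resulting 4×6 matrix has rank 3, and its Smith normal form has invariant factors (1,1,1).

Boundary ∂_2: C_2 → C_1 acts by ∂[p,q,r] = [q,r] − [p,r] + [p,q]. For instance
  ∂[v_0,v_1,v_2] = [v_1,v_2] − [v_0,v_2] + [v_0,v_1],
  ∂[v_0,v_2,v_3] = [v_2,v_3] − [v_0,v_3] + [v_0,v_2].
The 6×4 boundary matrix has rank 3 and Smith normal form diag(1,1,1).

Now H_k = ker ∂_k / im ∂_{k+1}, so:

  H_0: rank C_0 − rank ∂_1 = 4 − 3 = 1, and the invariant factors of ∂_1 are all 1, so H_0 ≅ Z.
  H_1: rank ker ∂_1 − rank ∂_2 = (6 − 3) − 3 = 0, and the invariant factors of ∂_2 are all 1, so H_1 ≅ 0.
  H_2: rank ker ∂_2 − rank ∂_3 = (4 − 3) − 0 = 1, and there is no ∂_3, so H_2 ≅ Z.

(K is a triangulation of the 2-sphere S^2.)

H_0 = Z,  H_1 = 0,  H_2 = Z.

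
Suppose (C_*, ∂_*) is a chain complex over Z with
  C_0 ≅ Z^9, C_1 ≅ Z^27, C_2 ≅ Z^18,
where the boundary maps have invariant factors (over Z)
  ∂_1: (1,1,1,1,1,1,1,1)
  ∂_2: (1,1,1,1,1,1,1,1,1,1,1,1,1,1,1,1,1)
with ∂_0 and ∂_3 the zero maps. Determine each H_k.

H_0: b_0 = 9 − 0 − 8 = 1; torsion from ∂_1 factors > 1: none. So H_0 ≅ Z.
H_1: b_1 = 27 − 8 − 17 = 2; torsion from ∂_2 factors > 1: none. So H_1 ≅ Z^2.
H_2: b_2 = 18 − 17 − 0 = 1; torsion from ∂_3 factors > 1: none. So H_2 ≅ Z.

H_0 ≅ Z,  H_1 ≅ Z^2,  H_2 ≅ Z.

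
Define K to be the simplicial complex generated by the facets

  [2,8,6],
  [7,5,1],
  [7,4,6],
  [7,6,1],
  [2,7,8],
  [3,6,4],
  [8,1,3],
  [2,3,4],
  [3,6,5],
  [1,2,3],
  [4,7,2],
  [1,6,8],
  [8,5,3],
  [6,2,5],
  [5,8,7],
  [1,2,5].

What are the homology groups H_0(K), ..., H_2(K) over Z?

Fix the vertex order 1 < 2 < 3 < 4 < 5 < 6 < 7 < 8 and write every simplex with vertices in increasing order. Then dim K = 2 and the simplices of K are:

  0-simplices (8): [1], [2], [3], [4], [5], [6], [7], [8]
  1-simplices (24): (24 of them)
  2-simplices (16): [1,2,3], [1,2,5], [1,3,8], [1,5,7], [1,6,7], [1,6,8], [2,3,4], [2,4,7], [2,5,6], [2,6,8], [2,7,8], [3,4,6], [3,5,6], [3,5,8], [4,6,7], [5,7,8]

Hence C_0 ≅ Z^8, C_1 ≅ Z^24, C_2 ≅ Z^16.

∂_1: C_1 → C_0 sends each edge [p,q] (with p < q) to q − p. For instance
  ∂[1,5] = [5] − [1].
This gives a 8×24 integer matrix of rank 7; reducing to Smith normal form yields diagonal entries (1,1,1,1,1,1,1).

Boundary ∂_2: C_2 → C_1 sends each 2-simplex [p,q,r] to [q,r] − [p,r] + [p,q]. For instance
  ∂[2,5,6] = [5,6] − [2,6] + [2,5],
  ∂[2,4,7] = [4,7] − [2,7] + [2,4].
As a 24×16 matrix over Z this has rank 15, with invariant factors (1,1,1,1,1,1,1,1,1,1,1,1,1,1,1).

Now H_k = ker ∂_k / im ∂_{k+1}, so:

  H_0: rank C_0 − rank ∂_1 = 8 − 7 = 1, and the invariant factors of ∂_1 are all 1, so H_0 ≅ Z.
  H_1: rank ker ∂_1 − rank ∂_2 = (24 − 7) − 15 = 2, and the invariant factors of ∂_2 are all 1, so H_1 ≅ Z^2.
  H_2: rank ker ∂_2 − rank ∂_3 = (16 − 15) − 0 = 1, and there is no ∂_3, so H_2 ≅ Z.

As a check, the Euler characteristic is 8 − 24 + 16 = 0, which agrees with 1 − 2 + 1 = 0.

H_0 = Z,  H_1 = Z^2,  H_2 = Z.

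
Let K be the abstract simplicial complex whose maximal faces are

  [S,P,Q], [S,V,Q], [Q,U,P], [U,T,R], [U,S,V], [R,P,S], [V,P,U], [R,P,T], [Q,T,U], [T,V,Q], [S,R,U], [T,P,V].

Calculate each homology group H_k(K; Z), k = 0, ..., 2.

Fix the vertex order P < Q < R < S < T < U < V and write every simplex with vertices in increasing order. Then dim K = 2 and the simplices of K are:

  0-simplices (7): P, Q, R, S, T, U, V
  1-simplices (18): PQ, PR, PS, PT, PU, PV, QS, QT, QU, QV, RS, RT, RU, SU, SV, TU, TV, UV
  2-simplices (12): PQS, PQU, PRS, PRT, PTV, PUV, QSV, QTU, QTV, RSU, RTU, SUV

so the chain groups are C_0 ≅ Z^7, C_1 ≅ Z^18, C_2 ≅ Z^12.

The boundary map ∂_1: C_1 → C_0 is given by ∂[p,q] = [q] − [p].
The resulting 7×18 matrix has rank 6, and its Smith normal form has invariant factors (1,1,1,1,1,1).

The boundary map ∂_2: C_2 → C_1 acts by ∂[p,q,r] = [q,r] − [p,r] + [p,q]. For instance
  ∂PQS = QS − PS + PQ,
  ∂PQU = QU − PU + PQ.
This gives a 18×12 integer matrix of rank 12; reducing to Smith normal form yields diagonal entries (1,1,1,1,1,1,1,1,1,1,1,2).

Computing H_k = (kernel of ∂_k) / (image of ∂_{k+1}):

  H_0: rank C_0 − rank ∂_1 = 7 − 6 = 1, and the invariant factors of ∂_1 are all 1, so H_0 = Z.
  H_1: rank ker ∂_1 − rank ∂_2 = (18 − 6) − 12 = 0, and ∂_2 has invariant factor 2 > 1, so H_1 = Z/2.
  H_2: rank ker ∂_2 − rank ∂_3 = (12 − 12) − 0 = 0, and there is no ∂_3, so H_2 = 0.

H_0 = Z,  H_1 = Z/2,  H_2 = 0.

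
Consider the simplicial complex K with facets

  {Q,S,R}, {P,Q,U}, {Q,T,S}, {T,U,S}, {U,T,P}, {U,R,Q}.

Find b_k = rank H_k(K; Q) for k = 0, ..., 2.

Fix the vertex order P < Q < R < S < T < U and write every simplex with vertices in increasing order. Then dim K = 2 and the simplices of K are:

  0-simplices (6): P, Q, R, S, T, U
  1-simplices (12): PQ, PT, PU, QR, QS, QT, QU, RS, RU, ST, SU, TU
  2-simplices (6): PQU, PTU, QRS, QRU, QST, STU

giving chain groups C_0 ≅ Z^6, C_1 ≅ Z^12, C_2 ≅ Z^6.

∂_1: C_1 → C_0 maps an edge to its endpoints' difference, ∂[p,q] = q − p. For instance
  ∂PU = U − P.
This gives a 6×12 integer matrix of rank 5; reducing to Smith normal form yields diagonal entries (1,1,1,1,1).

The boundary map ∂_2: C_2 → C_1 maps a triangle to the signed sum of its edges. For instance
  ∂QRS = RS − QS + QR,
  ∂PTU = TU − PU + PT.
The resulting 12×6 matrix has rank 6, and its Smith normal form has invariant factors (1,1,1,1,1,1).

Reading off H_k = ker ∂_k / im ∂_{k+1}:

  H_0: rank C_0 − rank ∂_1 = 6 − 5 = 1, and the invariant factors of ∂_1 are all 1, so H_0 ≅ Z.
  H_1: rank ker ∂_1 − rank ∂_2 = (12 − 5) − 6 = 1, and the invariant factors of ∂_2 are all 1, so H_1 ≅ Z.
  H_2: rank ker ∂_2 − rank ∂_3 = (6 − 6) − 0 = 0, and there is no ∂_3, so H_2 ≅ 0.

As a check, the Euler characteristic is 6 − 12 + 6 = 0, which agrees with 1 − 1 + 0 = 0.
(K is a triangulation of the cylinder S^1 x I.)

Hence the Betti numbers are b_0 = 1, b_1 = 1, b_2 = 0.

b_0 = 1, b_1 = 1, b_2 = 0.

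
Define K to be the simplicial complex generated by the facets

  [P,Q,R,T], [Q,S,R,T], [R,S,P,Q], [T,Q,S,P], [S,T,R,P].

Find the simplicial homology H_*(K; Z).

We work with the vertex ordering P < Q < R < S < T. The simplices of K, each written with vertices in increasing order, are:

  0-simplices (5): P, Q, R, S, T
  1-simplices (10): PQ, PR, PS, PT, QR, QS, QT, RS, RT, ST
  2-simplices (10): PQR, PQS, PQT, PRS, PRT, PST, QRS, QRT, QST, RST
  3-simplices (5): PQRS, PQRT, PQST, PRST, QRST

so the chain groups are C_0 ≅ Z^5, C_1 ≅ Z^10, C_2 ≅ Z^10, C_3 ≅ Z^5.

∂_1: C_1 → C_0 maps an edge to its endpoints' difference, ∂[p,q] = q − p.
The 5×10 boundary matrix has rank 4 and Smith normal form diag(1,1,1,1).

∂_2: C_2 → C_1 sends each 2-simplex [p,q,r] to [q,r] − [p,r] + [p,q]. For instance
  ∂QRT = RT − QT + QR,
  ∂QRS = RS − QS + QR.
This gives a 10×10 integer matrix of rank 6; reducing to Smith normal form yields diagonal entries (1,1,1,1,1,1).

Boundary ∂_3: C_3 → C_2 sends each 3-simplex σ to the alternating sum Σ_i (−1)^i (σ with its i-th vertex removed). For instance
  ∂QRST = RST − QST + QRT − QRS,
  ∂PRST = RST − PST + PRT − PRS.
This gives a 10×5 integer matrix of rank 4; reducing to Smith normal form yields diagonal entries (1,1,1,1).

From H_k ≅ ker(∂_k) / im(∂_{k+1}) we obtain:

  H_0: rank C_0 − rank ∂_1 = 5 − 4 = 1, and the invariant factors of ∂_1 are all 1, so H_0 ≅ Z.
  H_1: rank ker ∂_1 − rank ∂_2 = (10 − 4) − 6 = 0, and the invariant factors of ∂_2 are all 1, so H_1 ≅ 0.
  H_2: rank ker ∂_2 − rank ∂_3 = (10 − 6) − 4 = 0, and the invariant factors of ∂_3 are all 1, so H_2 ≅ 0.
  H_3: rank ker ∂_3 − rank ∂_4 = (5 − 4) − 0 = 1, and there is no ∂_4, so H_3 ≅ Z.

H_0 = Z,  H_1 = 0,  H_2 = 0,  H_3 = Z.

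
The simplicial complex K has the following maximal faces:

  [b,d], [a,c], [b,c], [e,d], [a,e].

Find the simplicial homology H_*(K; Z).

Order the vertices as a < b < c < d < e. Listing each simplex with vertices in this order, K has dimension 1 with simplices:

  0-simplices (5): a, b, c, d, e
  1-simplices (5): ac, ae, bc, bd, de

Hence C_0 ≅ Z^5, C_1 ≅ Z^5.

∂_1: C_1 → C_0 maps an edge to its endpoints' difference, ∂[p,q] = q − p. For instance
  ∂ae = e − a.
The resulting 5×5 matrix has rank 4, and its Smith normal form has invariant factors (1,1,1,1).

Now H_k = ker ∂_k / im ∂_{k+1}, so:

  H_0: rank C_0 − rank ∂_1 = 5 − 4 = 1, and the invariant factors of ∂_1 are all 1, so H_0 ≅ Z.
  H_1: rank ker ∂_1 − rank ∂_2 = (5 − 4) − 0 = 1, and there is no ∂_2, so H_1 ≅ Z.

H_0 ≅ Z,  H_1 ≅ Z.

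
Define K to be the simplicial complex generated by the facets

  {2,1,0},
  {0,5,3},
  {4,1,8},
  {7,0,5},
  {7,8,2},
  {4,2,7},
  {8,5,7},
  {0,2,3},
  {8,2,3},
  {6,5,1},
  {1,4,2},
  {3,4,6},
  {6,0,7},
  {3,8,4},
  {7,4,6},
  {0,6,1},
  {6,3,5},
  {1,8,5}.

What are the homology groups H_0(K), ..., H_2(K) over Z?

H_0 ≅ Z,  H_1 ≅ Z ⊕ Z/2Z,  H_2 = 0.

We work with the vertex ordering 0 < 1 < 2 < 3 < 4 < 5 < 6 < 7 < 8. The simplices of K, each written with vertices in increasing order, are:

  0-simplices (9): [0], [1], [2], [3], [4], [5], [6], [7], [8]
  1-simplices (27): (27 of them)
  2-simplices (18): [0,1,2], [0,1,6], [0,2,3], [0,3,5], [0,5,7], [0,6,7], [1,2,4], [1,4,8], [1,5,6], [1,5,8], [2,3,8], [2,4,7], [2,7,8], [3,4,6], [3,4,8], [3,5,6], [4,6,7], [5,7,8]

giving chain groups C_0 ≅ Z^9, C_1 ≅ Z^27, C_2 ≅ Z^18.

Boundary ∂_1: C_1 → C_0 maps an edge to its endpoints' difference, ∂[p,q] = q − p.
This gives a 9×27 integer matrix of rank 8; reducing to Smith normal form yields diagonal entries (1,1,1,1,1,1,1,1).

The boundary map ∂_2: C_2 → C_1 maps a triangle to the signed sum of its edges. For instance
  ∂[0,5,7] = [5,7] − [0,7] + [0,5],
  ∂[0,3,5] = [3,5] − [0,5] + [0,3].
As a 27×18 matrix over Z this has rank 18, with invariant factors (1,1,1,1,1,1,1,1,1,1,1,1,1,1,1,1,1,2).

Now H_k = ker ∂_k / im ∂_{k+1}, so:

  H_0: rank C_0 − rank ∂_1 = 9 − 8 = 1, and the invariant factors of ∂_1 are all 1, so H_0 = Z.
  H_1: rank ker ∂_1 − rank ∂_2 = (27 − 8) − 18 = 1, and ∂_2 has invariant factor 2 > 1, so H_1 = Z ⊕ Z/2Z.
  H_2: rank ker ∂_2 − rank ∂_3 = (18 − 18) − 0 = 0, and there is no ∂_3, so H_2 = 0.

(K is a triangulation of the Klein bottle.)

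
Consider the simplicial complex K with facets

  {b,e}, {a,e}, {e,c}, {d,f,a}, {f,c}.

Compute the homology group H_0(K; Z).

H_0 ≅ Z.

We work with the vertex ordering a < b < c < d < e < f. The simplices of K, each written with vertices in increasing order, are:

  0-simplices (6): a, b, c, d, e, f
  1-simplices (7): ad, ae, af, be, ce, cf, df
  2-simplices (1): adf

Hence C_0 ≅ Z^6, C_1 ≅ Z^7, C_2 ≅ Z^1.

Boundary ∂_1: C_1 → C_0 is given by ∂[p,q] = [q] − [p]. For instance
  ∂af = f − a.
As a 6×7 matrix over Z this has rank 5, with invariant factors (1,1,1,1,1).

∂_2: C_2 → C_1 sends each 2-simplex [p,q,r] to [q,r] − [p,r] + [p,q]. For instance
  ∂adf = df − af + ad.
The 7×1 boundary matrix has rank 1 and Smith normal form diag(1).

Now H_k = ker ∂_k / im ∂_{k+1}, so:

  H_0: rank C_0 − rank ∂_1 = 6 − 5 = 1, and the invariant factors of ∂_1 are all 1, so H_0 = Z.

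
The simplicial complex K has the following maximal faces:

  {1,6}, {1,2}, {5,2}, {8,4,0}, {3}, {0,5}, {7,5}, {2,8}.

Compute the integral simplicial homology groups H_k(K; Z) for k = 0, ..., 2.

H_0 ≅ Z^2,  H_1 ≅ Z,  H_2 = 0.

Fix the vertex order 0 < 1 < 2 < 3 < 4 < 5 < 6 < 7 < 8 and write every simplex with vertices in increasing order. Then dim K = 2 and the simplices of K are:

  0-simplices (9): [0], [1], [2], [3], [4], [5], [6], [7], [8]
  1-simplices (9): [0,4], [0,5], [0,8], [1,2], [1,6], [2,5], [2,8], [4,8], [5,7]
  2-simplices (1): [0,4,8]

Hence C_0 ≅ Z^9, C_1 ≅ Z^9, C_2 ≅ Z^1.

The boundary map ∂_1: C_1 → C_0 is given by ∂[p,q] = [q] − [p].
As a 9×9 matrix over Z this has rank 7, with invariant factors (1,1,1,1,1,1,1).

∂_2: C_2 → C_1 maps a triangle to the signed sum of its edges. For instance
  ∂[0,4,8] = [4,8] − [0,8] + [0,4].
As a 9×1 matrix over Z this has rank 1, with invariant factors (1).

From H_k ≅ ker(∂_k) / im(∂_{k+1}) we obtain:

  H_0: rank C_0 − rank ∂_1 = 9 − 7 = 2, and the invariant factors of ∂_1 are all 1, so H_0 ≅ Z^2.
  H_1: rank ker ∂_1 − rank ∂_2 = (9 − 7) − 1 = 1, and the invariant factors of ∂_2 are all 1, so H_1 ≅ Z.
  H_2: rank ker ∂_2 − rank ∂_3 = (1 − 1) − 0 = 0, and there is no ∂_3, so H_2 ≅ 0.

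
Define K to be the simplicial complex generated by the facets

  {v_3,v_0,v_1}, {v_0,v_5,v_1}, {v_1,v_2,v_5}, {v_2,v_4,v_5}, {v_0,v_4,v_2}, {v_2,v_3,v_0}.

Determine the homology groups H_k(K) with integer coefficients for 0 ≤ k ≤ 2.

H_0 = Z,  H_1 = Z,  H_2 = 0.

We work with the vertex ordering v_0 < v_1 < v_2 < v_3 < v_4 < v_5. The simplices of K, each written with vertices in increasing order, are:

  0-simplices (6): [v_0], [v_1], [v_2], [v_3], [v_4], [v_5]
  1-simplices (12): [v_0,v_1], [v_0,v_2], [v_0,v_3], [v_0,v_4], [v_0,v_5], [v_1,v_2], [v_1,v_3], [v_1,v_5], [v_2,v_3], [v_2,v_4], [v_2,v_5], [v_4,v_5]
  2-simplices (6): [v_0,v_1,v_3], [v_0,v_1,v_5], [v_0,v_2,v_3], [v_0,v_2,v_4], [v_1,v_2,v_5], [v_2,v_4,v_5]

Hence C_0 ≅ Z^6, C_1 ≅ Z^12, C_2 ≅ Z^6.

∂_1: C_1 → C_0 is given by ∂[p,q] = [q] − [p]. For instance
  ∂[v_0,v_5] = [v_5] − [v_0].
The resulting 6×12 matrix has rank 5, and its Smith normal form has invariant factors (1,1,1,1,1).

The boundary map ∂_2: C_2 → C_1 maps a triangle to the signed sum of its edges. For instance
  ∂[v_0,v_1,v_5] = [v_1,v_5] − [v_0,v_5] + [v_0,v_1],
  ∂[v_2,v_4,v_5] = [v_4,v_5] − [v_2,v_5] + [v_2,v_4].
This gives a 12×6 integer matrix of rank 6; reducing to Smith normal form yields diagonal entries (1,1,1,1,1,1).

Reading off H_k = ker ∂_k / im ∂_{k+1}:

  H_0: rank C_0 − rank ∂_1 = 6 − 5 = 1, and the invariant factors of ∂_1 are all 1, so H_0 ≅ Z.
  H_1: rank ker ∂_1 − rank ∂_2 = (12 − 5) − 6 = 1, and the invariant factors of ∂_2 are all 1, so H_1 ≅ Z.
  H_2: rank ker ∂_2 − rank ∂_3 = (6 − 6) − 0 = 0, and there is no ∂_3, so H_2 ≅ 0.

As a check, the Euler characteristic is 6 − 12 + 6 = 0, which agrees with 1 − 1 + 0 = 0.
(K is a triangulation of the cylinder S^1 x I.)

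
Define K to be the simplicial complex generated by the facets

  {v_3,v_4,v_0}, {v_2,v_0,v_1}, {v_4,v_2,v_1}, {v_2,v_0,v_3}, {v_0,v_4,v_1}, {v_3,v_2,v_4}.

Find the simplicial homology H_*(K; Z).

Fix the vertex order v_0 < v_1 < v_2 < v_3 < v_4 and write every simplex with vertices in increasing order. Then dim K = 2 and the simplices of K are:

  0-simplices (5): [v_0], [v_1], [v_2], [v_3], [v_4]
  1-simplices (9): [v_0,v_1], [v_0,v_2], [v_0,v_3], [v_0,v_4], [v_1,v_2], [v_1,v_4], [v_2,v_3], [v_2,v_4], [v_3,v_4]
  2-simplices (6): [v_0,v_1,v_2], [v_0,v_1,v_4], [v_0,v_2,v_3], [v_0,v_3,v_4], [v_1,v_2,v_4], [v_2,v_3,v_4]

Hence C_0 ≅ Z^5, C_1 ≅ Z^9, C_2 ≅ Z^6.

The boundary map ∂_1: C_1 → C_0 is given by ∂[p,q] = [q] − [p]. For instance
  ∂[v_1,v_4] = [v_4] − [v_1].
This gives a 5×9 integer matrix of rank 4; reducing to Smith normal form yields diagonal entries (1,1,1,1).

Boundary ∂_2: C_2 → C_1 maps a triangle to the signed sum of its edges. For instance
  ∂[v_0,v_1,v_2] = [v_1,v_2] − [v_0,v_2] + [v_0,v_1],
  ∂[v_2,v_3,v_4] = [v_3,v_4] − [v_2,v_4] + [v_2,v_3].
The resulting 9×6 matrix has rank 5, and its Smith normal form has invariant factors (1,1,1,1,1).

Reading off H_k = ker ∂_k / im ∂_{k+1}:

  H_0: rank C_0 − rank ∂_1 = 5 − 4 = 1, and the invariant factors of ∂_1 are all 1, so H_0 ≅ Z.
  H_1: rank ker ∂_1 − rank ∂_2 = (9 − 4) − 5 = 0, and the invariant factors of ∂_2 are all 1, so H_1 ≅ 0.
  H_2: rank ker ∂_2 − rank ∂_3 = (6 − 5) − 0 = 1, and there is no ∂_3, so H_2 ≅ Z.

As a check, the Euler characteristic is 5 − 9 + 6 = 2, which agrees with 1 − 0 + 1 = 2.
(K is a triangulation of the 2-sphere S^2.)

H_0 ≅ Z,  H_1 = 0,  H_2 ≅ Z.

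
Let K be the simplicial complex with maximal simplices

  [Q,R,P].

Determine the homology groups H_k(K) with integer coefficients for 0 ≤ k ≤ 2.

H_0 = Z,  H_1 = 0,  H_2 = 0.

K has 3 vertices, 3 edges, 1 triangle.
rank ∂_0 = 0, rank ∂_1 = 2 ⇒ b_0 = 3 − 0 − 2 = 1; all invariant factors of ∂_1 are 1 so no torsion. So H_0 = Z.
rank ∂_1 = 2, rank ∂_2 = 1 ⇒ b_1 = 3 − 2 − 1 = 0; all invariant factors of ∂_2 are 1 so no torsion. So H_1 = 0.
rank ∂_2 = 1, rank ∂_3 = 0 ⇒ b_2 = 1 − 1 − 0 = 0. So H_2 = 0.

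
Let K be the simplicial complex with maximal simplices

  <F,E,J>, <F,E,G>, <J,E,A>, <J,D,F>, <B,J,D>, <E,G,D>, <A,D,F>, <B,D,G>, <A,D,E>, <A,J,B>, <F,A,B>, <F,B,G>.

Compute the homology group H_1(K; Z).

We work with the vertex ordering A < B < D < E < F < G < J. The simplices of K, each written with vertices in increasing order, are:

  0-simplices (7): A, B, D, E, F, G, J
  1-simplices (18): AB, AD, AE, AF, AJ, BD, BF, BG, BJ, DE, DF, DG, DJ, EF, EG, EJ, FG, FJ
  2-simplices (12): ABF, ABJ, ADE, ADF, AEJ, BDG, BDJ, BFG, DEG, DFJ, EFG, EFJ

giving chain groups C_0 ≅ Z^7, C_1 ≅ Z^18, C_2 ≅ Z^12.

Boundary ∂_1: C_1 → C_0 is given by ∂[p,q] = [q] − [p].
The resulting 7×18 matrix has rank 6, and its Smith normal form has invariant factors (1,1,1,1,1,1).

Boundary ∂_2: C_2 → C_1 acts by ∂[p,q,r] = [q,r] − [p,r] + [p,q]. For instance
  ∂EFJ = FJ − EJ + EF,
  ∂DEG = EG − DG + DE.
The 18×12 boundary matrix has rank 12 and Smith normal form diag(1,1,1,1,1,1,1,1,1,1,1,2).

Now H_k = ker ∂_k / im ∂_{k+1}, so:

  H_1: rank ker ∂_1 − rank ∂_2 = (18 − 6) − 12 = 0, and ∂_2 has invariant factor 2 > 1, so H_1 = Z/2Z.

(K is a triangulation of the real projective plane RP^2.)

H_1 = Z/2Z.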